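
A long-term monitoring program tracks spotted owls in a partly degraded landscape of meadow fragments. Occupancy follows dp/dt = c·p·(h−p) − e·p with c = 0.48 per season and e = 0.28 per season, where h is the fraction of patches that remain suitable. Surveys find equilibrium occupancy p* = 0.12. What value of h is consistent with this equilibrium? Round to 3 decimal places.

0.703

At equilibrium c(h−p*) = e, so h = p* + e/c.
h = 0.12 + 0.28/0.48 = 0.12 + 0.5833 = 0.7033.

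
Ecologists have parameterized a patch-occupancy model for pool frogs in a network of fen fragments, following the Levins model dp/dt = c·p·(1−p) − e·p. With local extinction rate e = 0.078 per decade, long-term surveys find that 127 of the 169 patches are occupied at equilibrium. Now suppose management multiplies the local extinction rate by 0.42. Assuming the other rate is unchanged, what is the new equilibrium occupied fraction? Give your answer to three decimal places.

Observed p* = 127/169 = 0.75148.
Balance c(1−p*) = e gives c = e/(1 − 0.75148) = 0.078/0.24852 = 0.31386.
New p* = 1 − e/c = 1 − 0.03276/0.31386 = 0.89562.

0.896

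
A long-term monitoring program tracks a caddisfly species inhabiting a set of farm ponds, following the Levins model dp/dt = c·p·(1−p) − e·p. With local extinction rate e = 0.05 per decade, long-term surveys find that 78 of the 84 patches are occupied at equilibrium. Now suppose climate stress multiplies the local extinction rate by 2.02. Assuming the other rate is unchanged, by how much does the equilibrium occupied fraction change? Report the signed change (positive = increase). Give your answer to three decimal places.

Observed p* = 78/84 = 0.92857.
Balance c(1−p*) = e gives c = e/(1 − 0.92857) = 0.05/0.07143 = 0.69999.
New p* = 1 − e/c = 1 − 0.10100/0.69999 = 0.85571.
Δp* = 0.85571 − 0.92857 = -0.07286.

-0.073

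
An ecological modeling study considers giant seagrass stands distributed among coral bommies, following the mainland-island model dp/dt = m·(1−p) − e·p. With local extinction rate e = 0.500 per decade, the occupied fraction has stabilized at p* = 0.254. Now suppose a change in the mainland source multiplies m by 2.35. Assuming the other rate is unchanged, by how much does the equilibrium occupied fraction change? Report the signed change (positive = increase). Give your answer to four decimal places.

0.1905

Balance m(1−p*) = e·p* gives m = e·p*/(1−p*) = 0.500×0.25400/0.74600 = 0.17024.
New p* = m/(m+e) = 0.40006/(0.40006+0.50000) = 0.44448.
Δp* = 0.44448 − 0.25400 = +0.19048.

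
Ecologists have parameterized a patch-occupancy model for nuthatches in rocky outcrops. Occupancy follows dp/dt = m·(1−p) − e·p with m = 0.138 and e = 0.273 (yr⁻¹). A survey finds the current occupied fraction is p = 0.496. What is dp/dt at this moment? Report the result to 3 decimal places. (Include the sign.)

Colonization term: m·(1−p) = 0.138×0.5040 = 0.06955.
Extinction term: e·p = 0.13541.
dp/dt = 0.06955 − 0.13541 = -0.06586.

-0.066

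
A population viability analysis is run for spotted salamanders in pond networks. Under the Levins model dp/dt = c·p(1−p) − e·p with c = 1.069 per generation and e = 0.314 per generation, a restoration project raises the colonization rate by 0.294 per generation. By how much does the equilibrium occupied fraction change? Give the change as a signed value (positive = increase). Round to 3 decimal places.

0.063

Before: p* = 1 − 0.314/1.069 = 0.7063.
After the change, c = 1.363, e = 0.314, so p* = 1 − 0.314/1.363 = 0.7696.
Δp* = 0.7696 − 0.7063 = +0.0634.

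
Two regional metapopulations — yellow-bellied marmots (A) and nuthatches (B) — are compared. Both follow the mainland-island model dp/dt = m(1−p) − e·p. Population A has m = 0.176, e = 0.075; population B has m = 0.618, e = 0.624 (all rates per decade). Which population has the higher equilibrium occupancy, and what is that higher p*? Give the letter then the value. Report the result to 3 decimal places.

A: p*_A = m/(m+e) = 0.176/0.2510 = 0.7012.
B: p*_B = 0.618/1.2420 = 0.4976.
A is higher at 0.7012.

A, 0.701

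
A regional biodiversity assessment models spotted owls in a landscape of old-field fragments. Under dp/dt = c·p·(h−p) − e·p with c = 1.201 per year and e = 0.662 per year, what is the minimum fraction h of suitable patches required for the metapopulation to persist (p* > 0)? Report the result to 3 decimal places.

0.551

p* = h − e/c is positive only when h > e/c.
h_min = e/c = 0.662/1.201 = 0.5512.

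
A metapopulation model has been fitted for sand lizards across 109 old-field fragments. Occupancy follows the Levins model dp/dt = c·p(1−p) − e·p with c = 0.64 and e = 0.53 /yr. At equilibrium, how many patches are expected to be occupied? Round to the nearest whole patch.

19

p* = 1 − e/c = 1 − 0.53/0.64 = 0.1719.
Expected occupied patches = N × p* = 109 × 0.1719 = 18.73 ≈ 19.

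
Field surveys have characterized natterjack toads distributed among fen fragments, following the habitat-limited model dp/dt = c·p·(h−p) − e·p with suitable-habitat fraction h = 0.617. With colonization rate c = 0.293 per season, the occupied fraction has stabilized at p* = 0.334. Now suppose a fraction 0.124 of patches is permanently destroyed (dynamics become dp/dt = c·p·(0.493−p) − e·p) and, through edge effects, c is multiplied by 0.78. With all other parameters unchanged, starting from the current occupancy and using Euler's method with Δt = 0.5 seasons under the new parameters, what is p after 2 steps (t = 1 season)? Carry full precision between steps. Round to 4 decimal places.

Balance c(h−p*) = e gives e = 0.293×(0.617 − 0.33400) = 0.08292.
Starting from p₀ = 0.33400; update p ← p + (dp/dt)·Δt with the new parameters.
t = 0.5: p = 0.33400 + (-0.00778) = 0.32622
t = 1: p = 0.32622 + (-0.00731) = 0.31891

0.3189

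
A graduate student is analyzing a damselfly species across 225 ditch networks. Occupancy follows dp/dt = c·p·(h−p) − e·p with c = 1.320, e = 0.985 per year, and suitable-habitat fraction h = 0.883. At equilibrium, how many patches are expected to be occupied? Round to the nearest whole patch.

p* = h − e/c = 0.883 − 0.7462 = 0.1368.
Expected occupied patches = N × p* = 225 × 0.1368 = 30.78 ≈ 31.

31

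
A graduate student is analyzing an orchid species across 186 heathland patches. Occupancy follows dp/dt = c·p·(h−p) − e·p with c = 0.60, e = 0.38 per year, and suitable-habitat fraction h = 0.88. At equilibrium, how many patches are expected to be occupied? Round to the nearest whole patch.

p* = h − e/c = 0.88 − 0.6333 = 0.2467.
Expected occupied patches = N × p* = 186 × 0.2467 = 45.88 ≈ 46.

46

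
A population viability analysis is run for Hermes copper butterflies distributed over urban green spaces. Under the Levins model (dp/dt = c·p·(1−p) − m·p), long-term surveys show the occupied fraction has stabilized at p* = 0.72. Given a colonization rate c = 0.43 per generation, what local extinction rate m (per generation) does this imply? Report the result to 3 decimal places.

0.120

At equilibrium c(1−p*) = m.
m = 0.43 × (1 − 0.72) = 0.43 × 0.2800 = 0.1204.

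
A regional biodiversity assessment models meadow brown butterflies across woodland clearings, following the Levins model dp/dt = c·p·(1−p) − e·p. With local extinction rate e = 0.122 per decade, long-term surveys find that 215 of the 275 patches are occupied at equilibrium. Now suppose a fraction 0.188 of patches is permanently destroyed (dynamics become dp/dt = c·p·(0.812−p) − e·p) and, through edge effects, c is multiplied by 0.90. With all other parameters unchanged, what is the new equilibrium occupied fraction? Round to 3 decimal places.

0.570

Observed p* = 215/275 = 0.78182.
Balance c(1−p*) = e gives c = e/(1 − 0.78182) = 0.122/0.21818 = 0.55917.
New p* = 0.812 − e/c = 0.812 − 0.12200/0.50325 = 0.56958.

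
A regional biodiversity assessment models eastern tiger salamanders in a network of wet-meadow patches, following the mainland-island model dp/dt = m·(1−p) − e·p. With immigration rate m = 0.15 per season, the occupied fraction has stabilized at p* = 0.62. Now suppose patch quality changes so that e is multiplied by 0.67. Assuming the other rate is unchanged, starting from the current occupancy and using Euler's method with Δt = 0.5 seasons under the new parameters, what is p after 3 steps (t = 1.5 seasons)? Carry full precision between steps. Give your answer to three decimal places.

Balance m(1−p*) = e·p* gives e = m(1−p*)/p* = 0.15×0.38000/0.62000 = 0.09194.
Starting from p₀ = 0.62000; update p ← p + (dp/dt)·Δt with the new parameters.
  1  |  dp/dt·Δt = +0.009405  |  p_1 = 0.629405
  2  |  dp/dt·Δt = +0.008410  |  p_2 = 0.637815
  3  |  dp/dt·Δt = +0.007520  |  p_3 = 0.645335

0.645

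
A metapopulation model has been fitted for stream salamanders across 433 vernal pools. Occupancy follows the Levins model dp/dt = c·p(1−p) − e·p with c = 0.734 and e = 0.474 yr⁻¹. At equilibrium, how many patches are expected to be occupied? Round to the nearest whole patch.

p* = 1 − e/c = 1 − 0.474/0.734 = 0.3542.
Expected occupied patches = N × p* = 433 × 0.3542 = 153.38 ≈ 153.

153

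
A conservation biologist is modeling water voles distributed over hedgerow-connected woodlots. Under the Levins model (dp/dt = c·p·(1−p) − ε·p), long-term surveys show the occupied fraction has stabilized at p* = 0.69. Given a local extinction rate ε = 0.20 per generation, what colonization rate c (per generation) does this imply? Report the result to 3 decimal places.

0.645

At equilibrium c(1−p*) = ε, so c = ε/(1−p*).
c = 0.20/(1 − 0.69) = 0.20/0.3100 = 0.6452.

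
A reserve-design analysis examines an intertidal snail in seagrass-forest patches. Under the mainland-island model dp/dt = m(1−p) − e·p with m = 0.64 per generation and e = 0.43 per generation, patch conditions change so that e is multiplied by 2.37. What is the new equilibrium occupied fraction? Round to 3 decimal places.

Before: p* = 0.64/(0.64+0.43) = 0.5981.
After: m = 0.64, e = 1.0191; p* = 0.64/1.6591 = 0.3858.

0.386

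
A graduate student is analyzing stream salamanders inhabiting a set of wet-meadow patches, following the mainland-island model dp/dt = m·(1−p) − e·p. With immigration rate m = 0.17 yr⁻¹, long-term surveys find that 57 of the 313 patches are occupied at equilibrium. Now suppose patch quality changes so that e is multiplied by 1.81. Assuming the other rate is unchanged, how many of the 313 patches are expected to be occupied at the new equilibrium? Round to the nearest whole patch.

Observed p* = 57/313 = 0.18211.
Balance m(1−p*) = e·p* gives e = m(1−p*)/p* = 0.17×0.81789/0.18211 = 0.76350.
New p* = m/(m+e) = 0.17000/(0.17000+1.38193) = 0.10954.
Expected occupied = 313 × 0.10954 = 34.29 ≈ 34.

34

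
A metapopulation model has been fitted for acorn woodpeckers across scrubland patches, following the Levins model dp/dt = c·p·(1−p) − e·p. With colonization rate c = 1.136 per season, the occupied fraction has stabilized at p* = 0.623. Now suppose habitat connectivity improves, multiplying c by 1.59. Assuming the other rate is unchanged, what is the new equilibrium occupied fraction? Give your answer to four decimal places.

Balance c(1−p*) = e gives e = 1.136×(1 − 0.62300) = 0.42827.
New p* = 1 − e/c = 1 − 0.42827/1.80624 = 0.76289.

0.7629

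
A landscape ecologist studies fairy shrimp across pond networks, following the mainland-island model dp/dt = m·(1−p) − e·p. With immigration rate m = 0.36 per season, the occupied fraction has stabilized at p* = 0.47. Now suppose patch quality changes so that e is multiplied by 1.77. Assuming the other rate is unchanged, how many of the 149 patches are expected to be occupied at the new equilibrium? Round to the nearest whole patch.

50

Balance m(1−p*) = e·p* gives e = m(1−p*)/p* = 0.36×0.53000/0.47000 = 0.40596.
New p* = m/(m+e) = 0.36000/(0.36000+0.71855) = 0.33378.
Expected occupied = 149 × 0.33378 = 49.73 ≈ 50.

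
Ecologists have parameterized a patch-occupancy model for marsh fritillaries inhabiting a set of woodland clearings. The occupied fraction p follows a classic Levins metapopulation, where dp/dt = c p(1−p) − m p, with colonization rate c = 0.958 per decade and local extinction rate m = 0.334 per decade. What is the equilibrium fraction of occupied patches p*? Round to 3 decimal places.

0.651

Setting dp/dt = 0 and dividing through by p* gives c·(1−p*) = m.
So p* = 1 − m/c = 1 − 0.334/0.958 = 1 − 0.3486 = 0.6514.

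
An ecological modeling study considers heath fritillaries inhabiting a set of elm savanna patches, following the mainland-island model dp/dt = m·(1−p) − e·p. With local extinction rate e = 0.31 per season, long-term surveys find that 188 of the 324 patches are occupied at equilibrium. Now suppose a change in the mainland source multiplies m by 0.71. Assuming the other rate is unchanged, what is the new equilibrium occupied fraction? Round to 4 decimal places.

0.4953

Observed p* = 188/324 = 0.58025.
Balance m(1−p*) = e·p* gives m = e·p*/(1−p*) = 0.31×0.58025/0.41975 = 0.42853.
New p* = m/(m+e) = 0.30426/(0.30426+0.31000) = 0.49533.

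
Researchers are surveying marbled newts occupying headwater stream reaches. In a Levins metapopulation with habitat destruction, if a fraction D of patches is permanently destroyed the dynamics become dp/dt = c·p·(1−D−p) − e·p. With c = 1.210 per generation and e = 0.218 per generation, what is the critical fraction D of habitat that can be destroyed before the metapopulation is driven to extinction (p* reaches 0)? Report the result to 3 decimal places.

0.820

The nontrivial equilibrium is p* = (1−D) − e/c; extinction occurs when this hits zero.
So D_crit = 1 − e/c = 1 − 0.218/1.210 = 1 − 0.1802 = 0.8198.
This equals the undisturbed p*, a classic result of Lande's extension.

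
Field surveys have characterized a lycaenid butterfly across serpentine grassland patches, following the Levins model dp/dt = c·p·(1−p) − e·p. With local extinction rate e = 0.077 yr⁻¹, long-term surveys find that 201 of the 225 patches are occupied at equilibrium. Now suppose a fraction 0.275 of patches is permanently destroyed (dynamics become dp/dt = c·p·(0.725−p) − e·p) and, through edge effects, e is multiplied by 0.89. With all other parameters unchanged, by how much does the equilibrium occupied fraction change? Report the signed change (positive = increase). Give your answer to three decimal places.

Observed p* = 201/225 = 0.89333.
Balance c(1−p*) = e gives c = e/(1 − 0.89333) = 0.077/0.10667 = 0.72185.
New p* = 0.725 − e/c = 0.725 − 0.06853/0.72185 = 0.63006.
Δp* = 0.63006 − 0.89333 = -0.26327.

-0.263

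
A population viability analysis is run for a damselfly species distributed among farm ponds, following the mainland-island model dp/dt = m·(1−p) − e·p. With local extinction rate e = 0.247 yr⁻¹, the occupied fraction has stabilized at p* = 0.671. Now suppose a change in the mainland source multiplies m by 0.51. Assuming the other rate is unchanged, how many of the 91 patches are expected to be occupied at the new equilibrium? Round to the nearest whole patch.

Balance m(1−p*) = e·p* gives m = e·p*/(1−p*) = 0.247×0.67100/0.32900 = 0.50376.
New p* = m/(m+e) = 0.25692/(0.25692+0.24700) = 0.50984.
Expected occupied = 91 × 0.50984 = 46.40 ≈ 46.

46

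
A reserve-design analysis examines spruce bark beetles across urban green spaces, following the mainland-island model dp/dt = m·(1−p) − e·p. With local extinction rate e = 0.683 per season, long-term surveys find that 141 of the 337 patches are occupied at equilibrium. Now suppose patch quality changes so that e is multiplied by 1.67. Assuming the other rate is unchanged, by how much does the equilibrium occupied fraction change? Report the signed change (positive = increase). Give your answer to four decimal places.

-0.1173

Observed p* = 141/337 = 0.41840.
Balance m(1−p*) = e·p* gives m = e·p*/(1−p*) = 0.683×0.41840/0.58160 = 0.49135.
New p* = m/(m+e) = 0.49135/(0.49135+1.14061) = 0.30108.
Δp* = 0.30108 − 0.41840 = -0.11732.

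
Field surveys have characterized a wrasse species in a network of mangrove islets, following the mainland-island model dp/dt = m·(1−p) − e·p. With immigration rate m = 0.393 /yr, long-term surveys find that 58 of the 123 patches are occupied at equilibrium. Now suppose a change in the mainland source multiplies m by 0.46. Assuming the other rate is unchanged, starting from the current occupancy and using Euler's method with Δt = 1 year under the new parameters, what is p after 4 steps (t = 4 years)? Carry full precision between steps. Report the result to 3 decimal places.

Observed p* = 58/123 = 0.47154.
Balance m(1−p*) = e·p* gives e = m(1−p*)/p* = 0.393×0.52846/0.47154 = 0.44043.
Starting from p₀ = 0.47154; update p ← p + (dp/dt)·Δt with the new parameters.
p: 0.47154 → 0.35940  (Δp = -0.11215)
p: 0.35940 → 0.31692  (Δp = -0.04248)
p: 0.31692 → 0.30082  (Δp = -0.01609)
p: 0.30082 → 0.29473  (Δp = -0.00610)

0.295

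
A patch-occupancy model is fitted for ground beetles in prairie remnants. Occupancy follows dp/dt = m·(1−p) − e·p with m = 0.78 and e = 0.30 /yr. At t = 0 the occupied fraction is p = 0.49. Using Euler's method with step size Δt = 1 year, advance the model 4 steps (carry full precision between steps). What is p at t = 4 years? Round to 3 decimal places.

0.722

Update rule: p ← p + [m·(1−p) − e·p]·Δt with Δt = 1.
t = 1: p = 0.49000 + (+0.25080) = 0.74080
t = 2: p = 0.74080 + (-0.02006) = 0.72074
t = 3: p = 0.72074 + (+0.00161) = 0.72234
t = 4: p = 0.72234 + (-0.00013) = 0.72221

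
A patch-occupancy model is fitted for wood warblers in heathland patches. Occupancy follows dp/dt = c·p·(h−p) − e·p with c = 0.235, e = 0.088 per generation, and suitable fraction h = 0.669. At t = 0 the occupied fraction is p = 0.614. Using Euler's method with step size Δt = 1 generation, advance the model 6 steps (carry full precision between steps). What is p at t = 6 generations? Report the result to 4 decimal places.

0.4394

Update rule: p ← p + [c·p·(h−p) − e·p]·Δt with Δt = 1.
p: 0.61400 → 0.56790  (Δp = -0.04610)
p: 0.56790 → 0.53142  (Δp = -0.03648)
p: 0.53142 → 0.50184  (Δp = -0.02958)
p: 0.50184 → 0.47739  (Δp = -0.02445)
p: 0.47739 → 0.45687  (Δp = -0.02051)
p: 0.45687 → 0.43944  (Δp = -0.01743)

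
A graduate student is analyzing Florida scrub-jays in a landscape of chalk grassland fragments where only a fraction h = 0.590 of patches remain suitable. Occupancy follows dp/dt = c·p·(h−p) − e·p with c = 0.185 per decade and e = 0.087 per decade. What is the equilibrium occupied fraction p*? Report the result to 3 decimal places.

0.120

Setting dp/dt = 0 and dividing by p* gives c·(h−p*) = e.
So p* = h − e/c = 0.590 − 0.087/0.185 = 0.590 − 0.4703 = 0.1197.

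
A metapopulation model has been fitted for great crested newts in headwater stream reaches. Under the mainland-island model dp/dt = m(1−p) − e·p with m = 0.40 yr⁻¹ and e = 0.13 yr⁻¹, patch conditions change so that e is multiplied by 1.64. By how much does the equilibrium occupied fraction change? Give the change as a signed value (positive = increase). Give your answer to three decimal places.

-0.102

Before: p* = 0.40/(0.40+0.13) = 0.7547.
After: m = 0.4, e = 0.2132; p* = 0.4/0.6132 = 0.6523.
Δp* = 0.6523 − 0.7547 = -0.1024.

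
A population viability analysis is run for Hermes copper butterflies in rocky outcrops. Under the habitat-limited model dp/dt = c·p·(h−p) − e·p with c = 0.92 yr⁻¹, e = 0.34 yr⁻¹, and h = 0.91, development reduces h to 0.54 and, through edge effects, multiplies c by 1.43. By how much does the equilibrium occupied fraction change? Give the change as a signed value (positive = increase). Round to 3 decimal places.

-0.259

Before: p* = h − e/c = 0.91 − 0.34/0.92 = 0.91 − 0.3696 = 0.5404.
After: c = 1.3156, e = 0.34, h = 0.54; p* = 0.54 − 0.34/1.3156 = 0.2816.
Δp* = 0.2816 − 0.5404 = -0.2589.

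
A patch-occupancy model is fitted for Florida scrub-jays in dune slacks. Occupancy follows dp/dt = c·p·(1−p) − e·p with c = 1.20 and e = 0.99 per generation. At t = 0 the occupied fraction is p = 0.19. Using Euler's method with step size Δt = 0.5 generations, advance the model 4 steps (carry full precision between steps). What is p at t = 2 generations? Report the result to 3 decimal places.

Update rule: p ← p + [c·p·(1−p) − e·p]·Δt with Δt = 0.5.
  1  |  dp/dt·Δt = -0.001710  |  p_1 = 0.188290
  2  |  dp/dt·Δt = -0.001501  |  p_2 = 0.186789
  3  |  dp/dt·Δt = -0.001321  |  p_3 = 0.185467
  4  |  dp/dt·Δt = -0.001165  |  p_4 = 0.184303

0.184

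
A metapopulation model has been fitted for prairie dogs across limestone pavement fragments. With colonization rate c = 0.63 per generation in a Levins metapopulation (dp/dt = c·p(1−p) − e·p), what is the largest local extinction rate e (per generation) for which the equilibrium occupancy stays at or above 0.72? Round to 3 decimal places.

0.176

1 − e/c ≥ 0.72 ⇒ e ≤ c(1 − 0.72) = 0.63 × 0.2800.
e_max = 0.1764.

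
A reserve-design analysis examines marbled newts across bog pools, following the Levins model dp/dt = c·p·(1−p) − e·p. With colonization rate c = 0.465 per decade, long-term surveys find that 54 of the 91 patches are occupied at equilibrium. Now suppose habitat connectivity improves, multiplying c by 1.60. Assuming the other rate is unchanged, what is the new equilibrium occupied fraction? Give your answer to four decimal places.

0.7459

Observed p* = 54/91 = 0.59341.
Balance c(1−p*) = e gives e = 0.465×(1 − 0.59341) = 0.18906.
New p* = 1 − e/c = 1 − 0.18906/0.74400 = 0.74589.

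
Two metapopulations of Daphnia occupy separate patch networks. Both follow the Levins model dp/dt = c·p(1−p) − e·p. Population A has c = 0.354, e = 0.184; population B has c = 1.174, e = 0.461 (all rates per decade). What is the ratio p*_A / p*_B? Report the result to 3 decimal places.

A: p*_A = 1 − 0.184/0.354 = 0.4802.
B: p*_B = 1 − 0.461/1.174 = 0.6073.
p*_A / p*_B = 0.4802/0.6073 = 0.7907.

0.791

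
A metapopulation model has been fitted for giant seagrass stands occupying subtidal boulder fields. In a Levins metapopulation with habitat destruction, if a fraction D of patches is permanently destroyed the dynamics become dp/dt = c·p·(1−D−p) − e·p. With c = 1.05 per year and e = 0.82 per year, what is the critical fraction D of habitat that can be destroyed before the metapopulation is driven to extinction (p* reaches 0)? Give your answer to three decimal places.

The nontrivial equilibrium is p* = (1−D) − e/c; extinction occurs when this hits zero.
So D_crit = 1 − e/c = 1 − 0.82/1.05 = 1 − 0.7810 = 0.2190.
This equals the undisturbed p*, a classic result of Lande's extension.

0.219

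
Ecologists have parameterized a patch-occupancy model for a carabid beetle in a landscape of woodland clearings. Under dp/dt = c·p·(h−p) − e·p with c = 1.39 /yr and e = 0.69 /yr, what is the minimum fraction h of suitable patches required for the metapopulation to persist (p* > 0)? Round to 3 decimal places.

0.496

p* = h − e/c is positive only when h > e/c.
h_min = e/c = 0.69/1.39 = 0.4964.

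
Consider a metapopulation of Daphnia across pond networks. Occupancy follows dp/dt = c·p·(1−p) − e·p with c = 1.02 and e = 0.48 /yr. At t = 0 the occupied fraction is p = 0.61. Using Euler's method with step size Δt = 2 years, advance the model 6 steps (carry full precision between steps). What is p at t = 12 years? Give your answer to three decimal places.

Update rule: p ← p + [c·p·(1−p) − e·p]·Δt with Δt = 2.
t = 2: p = 0.61000 + (-0.10028) = 0.50972
t = 4: p = 0.50972 + (+0.02048) = 0.53020
t = 6: p = 0.53020 + (-0.00085) = 0.52935
t = 8: p = 0.52935 + (+0.00007) = 0.52942
t = 10: p = 0.52942 + (-0.00001) = 0.52941
t = 12: p = 0.52941 + (+0.00000) = 0.52941

0.529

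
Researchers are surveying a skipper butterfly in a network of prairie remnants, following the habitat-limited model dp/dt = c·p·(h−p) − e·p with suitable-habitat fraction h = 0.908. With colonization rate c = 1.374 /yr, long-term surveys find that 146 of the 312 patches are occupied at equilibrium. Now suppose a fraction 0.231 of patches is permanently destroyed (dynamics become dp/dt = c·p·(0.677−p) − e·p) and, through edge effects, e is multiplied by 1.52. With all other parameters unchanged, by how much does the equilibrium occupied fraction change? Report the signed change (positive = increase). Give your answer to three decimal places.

-0.460

Observed p* = 146/312 = 0.46795.
Balance c(h−p*) = e gives e = 1.374×(0.908 − 0.46795) = 0.60463.
New p* = 0.677 − e/c = 0.677 − 0.91904/1.37400 = 0.00812.
Δp* = 0.00812 − 0.46795 = -0.45983.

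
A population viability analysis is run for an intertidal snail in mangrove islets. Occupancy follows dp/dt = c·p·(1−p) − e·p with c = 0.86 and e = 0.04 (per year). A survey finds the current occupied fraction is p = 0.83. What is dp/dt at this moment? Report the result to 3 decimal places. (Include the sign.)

0.088

Colonization term: c·p·(1−p) = 0.86×0.83×0.1700 = 0.12135.
Extinction term: e·p = 0.03320.
dp/dt = 0.12135 − 0.03320 = 0.08815.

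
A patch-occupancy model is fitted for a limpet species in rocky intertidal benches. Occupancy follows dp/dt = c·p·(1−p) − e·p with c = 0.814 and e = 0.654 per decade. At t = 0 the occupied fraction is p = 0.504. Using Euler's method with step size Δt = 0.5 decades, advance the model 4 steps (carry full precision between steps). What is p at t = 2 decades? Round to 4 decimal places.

0.3397

Update rule: p ← p + [c·p·(1−p) − e·p]·Δt with Δt = 0.5.
p: 0.50400 → 0.44094  (Δp = -0.06306)
p: 0.44094 → 0.39708  (Δp = -0.04386)
p: 0.39708 → 0.36467  (Δp = -0.03241)
p: 0.36467 → 0.33972  (Δp = -0.02495)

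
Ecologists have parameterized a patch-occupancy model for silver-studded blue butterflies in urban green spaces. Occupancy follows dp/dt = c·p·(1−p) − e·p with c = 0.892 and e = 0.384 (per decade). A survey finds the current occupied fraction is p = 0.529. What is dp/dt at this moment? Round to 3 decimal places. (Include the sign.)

Colonization term: c·p·(1−p) = 0.892×0.529×0.4710 = 0.22225.
Extinction term: e·p = 0.20314.
dp/dt = 0.22225 − 0.20314 = 0.01911.

0.019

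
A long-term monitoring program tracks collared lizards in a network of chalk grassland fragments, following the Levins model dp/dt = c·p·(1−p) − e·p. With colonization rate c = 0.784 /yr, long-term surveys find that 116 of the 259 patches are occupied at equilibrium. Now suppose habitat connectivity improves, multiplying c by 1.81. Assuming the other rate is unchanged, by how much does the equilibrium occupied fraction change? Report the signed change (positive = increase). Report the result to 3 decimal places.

0.247

Observed p* = 116/259 = 0.44788.
Balance c(1−p*) = e gives e = 0.784×(1 − 0.44788) = 0.43286.
New p* = 1 − e/c = 1 − 0.43286/1.41904 = 0.69496.
Δp* = 0.69496 − 0.44788 = +0.24708.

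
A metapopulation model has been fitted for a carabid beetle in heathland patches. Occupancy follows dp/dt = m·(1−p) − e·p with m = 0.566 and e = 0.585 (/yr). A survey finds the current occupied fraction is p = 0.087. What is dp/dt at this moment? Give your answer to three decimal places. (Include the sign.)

Colonization term: m·(1−p) = 0.566×0.9130 = 0.51676.
Extinction term: e·p = 0.05089.
dp/dt = 0.51676 − 0.05089 = 0.46586.

0.466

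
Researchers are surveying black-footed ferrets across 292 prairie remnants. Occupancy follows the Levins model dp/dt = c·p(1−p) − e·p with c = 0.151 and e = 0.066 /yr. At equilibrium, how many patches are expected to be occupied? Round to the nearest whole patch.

164

p* = 1 − e/c = 1 − 0.066/0.151 = 0.5629.
Expected occupied patches = N × p* = 292 × 0.5629 = 164.37 ≈ 164.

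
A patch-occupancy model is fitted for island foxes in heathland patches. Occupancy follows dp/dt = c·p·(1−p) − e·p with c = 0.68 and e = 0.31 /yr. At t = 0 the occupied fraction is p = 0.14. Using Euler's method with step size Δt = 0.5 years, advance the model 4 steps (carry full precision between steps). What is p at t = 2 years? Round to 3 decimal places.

0.226

Update rule: p ← p + [c·p·(1−p) − e·p]·Δt with Δt = 0.5.
  1  |  dp/dt·Δt = +0.019236  |  p_1 = 0.159236
  2  |  dp/dt·Δt = +0.020838  |  p_2 = 0.180074
  3  |  dp/dt·Δt = +0.022289  |  p_3 = 0.202362
  4  |  dp/dt·Δt = +0.023514  |  p_4 = 0.225876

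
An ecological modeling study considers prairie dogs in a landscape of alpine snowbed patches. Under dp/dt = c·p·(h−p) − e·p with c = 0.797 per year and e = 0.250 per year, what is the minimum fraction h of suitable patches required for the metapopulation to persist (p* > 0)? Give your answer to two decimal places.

p* = h − e/c is positive only when h > e/c.
h_min = e/c = 0.250/0.797 = 0.3137.

0.31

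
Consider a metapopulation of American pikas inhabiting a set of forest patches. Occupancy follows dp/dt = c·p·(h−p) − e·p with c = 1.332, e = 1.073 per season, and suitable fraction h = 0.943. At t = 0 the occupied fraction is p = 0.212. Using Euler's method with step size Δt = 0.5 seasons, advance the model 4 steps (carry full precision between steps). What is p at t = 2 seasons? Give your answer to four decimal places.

0.1798

Update rule: p ← p + [c·p·(h−p) − e·p]·Δt with Δt = 0.5.
  1  |  dp/dt·Δt = -0.010527  |  p_1 = 0.201473
  2  |  dp/dt·Δt = -0.008591  |  p_2 = 0.192882
  3  |  dp/dt·Δt = -0.007121  |  p_3 = 0.185760
  4  |  dp/dt·Δt = -0.005977  |  p_4 = 0.179783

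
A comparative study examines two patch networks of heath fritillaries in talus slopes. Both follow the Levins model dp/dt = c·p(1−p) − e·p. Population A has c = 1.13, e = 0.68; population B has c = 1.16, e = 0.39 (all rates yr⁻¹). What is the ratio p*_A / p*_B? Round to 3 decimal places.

A: p*_A = 1 − 0.68/1.13 = 0.3982.
B: p*_B = 1 − 0.39/1.16 = 0.6638.
p*_A / p*_B = 0.3982/0.6638 = 0.5999.

0.600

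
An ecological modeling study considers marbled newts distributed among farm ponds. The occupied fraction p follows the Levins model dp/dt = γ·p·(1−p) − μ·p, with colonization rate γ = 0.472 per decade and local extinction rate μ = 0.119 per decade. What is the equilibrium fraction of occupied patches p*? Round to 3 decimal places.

Setting dp/dt = 0 and dividing through by p* gives γ·(1−p*) = μ.
So p* = 1 − μ/γ = 1 − 0.119/0.472 = 1 − 0.2521 = 0.7479.

0.748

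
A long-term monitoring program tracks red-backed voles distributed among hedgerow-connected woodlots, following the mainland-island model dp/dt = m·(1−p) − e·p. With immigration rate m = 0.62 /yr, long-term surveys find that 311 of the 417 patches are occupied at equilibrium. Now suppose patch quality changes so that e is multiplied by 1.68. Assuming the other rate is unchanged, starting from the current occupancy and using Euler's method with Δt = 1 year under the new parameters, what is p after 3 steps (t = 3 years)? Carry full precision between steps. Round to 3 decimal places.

Observed p* = 311/417 = 0.74580.
Balance m(1−p*) = e·p* gives e = m(1−p*)/p* = 0.62×0.25420/0.74580 = 0.21132.
Starting from p₀ = 0.74580; update p ← p + (dp/dt)·Δt with the new parameters.
step 1: Δp = -0.10717, p = 0.63863
step 2: Δp = -0.00268, p = 0.63596
step 3: Δp = -0.00007, p = 0.63589

0.636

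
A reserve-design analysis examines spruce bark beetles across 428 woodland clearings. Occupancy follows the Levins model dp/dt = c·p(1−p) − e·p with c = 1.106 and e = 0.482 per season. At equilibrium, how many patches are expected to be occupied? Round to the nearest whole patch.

241

p* = 1 − e/c = 1 − 0.482/1.106 = 0.5642.
Expected occupied patches = N × p* = 428 × 0.5642 = 241.48 ≈ 241.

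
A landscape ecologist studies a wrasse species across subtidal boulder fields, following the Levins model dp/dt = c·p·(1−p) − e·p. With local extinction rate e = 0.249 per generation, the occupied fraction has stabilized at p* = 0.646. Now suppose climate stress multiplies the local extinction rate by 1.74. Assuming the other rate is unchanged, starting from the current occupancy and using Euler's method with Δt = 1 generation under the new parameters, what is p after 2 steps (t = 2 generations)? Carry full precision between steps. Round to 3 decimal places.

Balance c(1−p*) = e gives c = e/(1 − 0.64600) = 0.249/0.35400 = 0.70339.
Starting from p₀ = 0.64600; update p ← p + (dp/dt)·Δt with the new parameters.
p: 0.64600 → 0.52697  (Δp = -0.11903)
p: 0.52697 → 0.47399  (Δp = -0.05298)

0.474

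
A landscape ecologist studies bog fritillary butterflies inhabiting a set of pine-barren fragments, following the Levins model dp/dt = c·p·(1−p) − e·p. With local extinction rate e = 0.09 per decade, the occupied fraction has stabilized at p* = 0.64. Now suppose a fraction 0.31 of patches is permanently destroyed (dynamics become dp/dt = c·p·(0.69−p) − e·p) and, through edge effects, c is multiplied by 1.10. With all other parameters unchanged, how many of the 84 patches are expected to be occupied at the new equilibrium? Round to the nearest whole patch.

Balance c(1−p*) = e gives c = e/(1 − 0.64000) = 0.09/0.36000 = 0.25000.
New p* = 0.69 − e/c = 0.69 − 0.09000/0.27500 = 0.36273.
Expected occupied = 84 × 0.36273 = 30.47 ≈ 30.

30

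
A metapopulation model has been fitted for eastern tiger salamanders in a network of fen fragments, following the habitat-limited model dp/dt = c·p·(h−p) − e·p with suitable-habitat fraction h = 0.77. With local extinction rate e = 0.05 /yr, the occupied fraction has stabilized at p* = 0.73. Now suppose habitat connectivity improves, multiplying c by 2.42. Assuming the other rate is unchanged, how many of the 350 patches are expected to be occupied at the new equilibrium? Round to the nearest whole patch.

Balance c(h−p*) = e gives c = e/(0.77 − 0.73000) = 0.05/0.04000 = 1.25000.
New p* = 0.77 − e/c = 0.77 − 0.05000/3.02500 = 0.75347.
Expected occupied = 350 × 0.75347 = 263.71 ≈ 264.

264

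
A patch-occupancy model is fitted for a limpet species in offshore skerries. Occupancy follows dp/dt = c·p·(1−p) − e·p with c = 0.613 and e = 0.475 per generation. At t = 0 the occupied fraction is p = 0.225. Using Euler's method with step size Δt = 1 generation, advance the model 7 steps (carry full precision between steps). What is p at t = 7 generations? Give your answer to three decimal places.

Update rule: p ← p + [c·p·(1−p) − e·p]·Δt with Δt = 1.
  1  |  dp/dt·Δt = +0.000017  |  p_1 = 0.225017
  2  |  dp/dt·Δt = +0.000015  |  p_2 = 0.225031
  3  |  dp/dt·Δt = +0.000013  |  p_3 = 0.225044
  4  |  dp/dt·Δt = +0.000011  |  p_4 = 0.225055
  5  |  dp/dt·Δt = +0.000009  |  p_5 = 0.225064
  6  |  dp/dt·Δt = +0.000008  |  p_6 = 0.225072
  7  |  dp/dt·Δt = +0.000007  |  p_7 = 0.225079

0.225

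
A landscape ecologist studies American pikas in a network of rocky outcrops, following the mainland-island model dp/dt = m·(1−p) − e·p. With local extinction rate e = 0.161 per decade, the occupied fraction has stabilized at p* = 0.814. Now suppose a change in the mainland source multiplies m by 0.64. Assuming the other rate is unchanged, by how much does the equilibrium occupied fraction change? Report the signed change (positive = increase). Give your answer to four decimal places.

-0.0771

Balance m(1−p*) = e·p* gives m = e·p*/(1−p*) = 0.161×0.81400/0.18600 = 0.70459.
New p* = m/(m+e) = 0.45094/(0.45094+0.16100) = 0.73690.
Δp* = 0.73690 − 0.81400 = -0.07710.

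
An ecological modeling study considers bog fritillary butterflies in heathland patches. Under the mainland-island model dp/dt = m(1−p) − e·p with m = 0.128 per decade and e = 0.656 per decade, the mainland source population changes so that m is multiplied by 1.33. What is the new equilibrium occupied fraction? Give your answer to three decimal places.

Before: p* = 0.128/(0.128+0.656) = 0.1633.
After: m = 0.17024, e = 0.656; p* = 0.17024/0.8262 = 0.2060.

0.206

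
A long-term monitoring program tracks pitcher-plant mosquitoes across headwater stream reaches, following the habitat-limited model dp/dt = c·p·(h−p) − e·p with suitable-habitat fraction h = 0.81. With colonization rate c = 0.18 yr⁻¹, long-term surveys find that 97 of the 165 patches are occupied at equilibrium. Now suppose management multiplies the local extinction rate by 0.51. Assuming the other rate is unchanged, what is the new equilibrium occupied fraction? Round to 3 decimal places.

0.697

Observed p* = 97/165 = 0.58788.
Balance c(h−p*) = e gives e = 0.18×(0.81 − 0.58788) = 0.03998.
New p* = 0.81 − e/c = 0.81 − 0.02039/0.18000 = 0.69672.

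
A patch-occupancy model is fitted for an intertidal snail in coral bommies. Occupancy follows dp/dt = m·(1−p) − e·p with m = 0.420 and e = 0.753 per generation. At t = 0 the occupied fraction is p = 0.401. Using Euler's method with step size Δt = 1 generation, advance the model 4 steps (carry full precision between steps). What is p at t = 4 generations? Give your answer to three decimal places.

0.358

Update rule: p ← p + [m·(1−p) − e·p]·Δt with Δt = 1.
  1  |  dp/dt·Δt = -0.050373  |  p_1 = 0.350627
  2  |  dp/dt·Δt = +0.008715  |  p_2 = 0.359342
  3  |  dp/dt·Δt = -0.001508  |  p_3 = 0.357834
  4  |  dp/dt·Δt = +0.000261  |  p_4 = 0.358095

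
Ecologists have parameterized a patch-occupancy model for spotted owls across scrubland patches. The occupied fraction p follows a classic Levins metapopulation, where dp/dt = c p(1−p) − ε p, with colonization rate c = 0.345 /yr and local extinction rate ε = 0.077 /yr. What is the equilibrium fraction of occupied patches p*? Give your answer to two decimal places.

0.78

Setting dp/dt = 0 and dividing through by p* gives c·(1−p*) = ε.
So p* = 1 − ε/c = 1 − 0.077/0.345 = 1 − 0.2232 = 0.7768.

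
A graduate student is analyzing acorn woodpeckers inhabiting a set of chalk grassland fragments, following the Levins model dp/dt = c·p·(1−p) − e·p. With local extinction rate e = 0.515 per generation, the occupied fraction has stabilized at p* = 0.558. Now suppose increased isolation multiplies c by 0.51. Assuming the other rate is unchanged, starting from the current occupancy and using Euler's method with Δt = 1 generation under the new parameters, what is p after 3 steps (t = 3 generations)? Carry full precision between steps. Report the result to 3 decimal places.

Balance c(1−p*) = e gives c = e/(1 − 0.55800) = 0.515/0.44200 = 1.16516.
Starting from p₀ = 0.55800; update p ← p + (dp/dt)·Δt with the new parameters.
  1  |  dp/dt·Δt = -0.140811  |  p_1 = 0.417189
  2  |  dp/dt·Δt = -0.070370  |  p_2 = 0.346819
  3  |  dp/dt·Δt = -0.043997  |  p_3 = 0.302822

0.303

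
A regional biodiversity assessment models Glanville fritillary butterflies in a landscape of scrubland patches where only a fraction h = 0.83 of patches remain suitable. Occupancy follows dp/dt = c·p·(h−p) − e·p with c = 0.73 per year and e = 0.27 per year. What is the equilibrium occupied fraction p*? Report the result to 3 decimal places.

0.460

Setting dp/dt = 0 and dividing by p* gives c·(h−p*) = e.
So p* = h − e/c = 0.83 − 0.27/0.73 = 0.83 − 0.3699 = 0.4601.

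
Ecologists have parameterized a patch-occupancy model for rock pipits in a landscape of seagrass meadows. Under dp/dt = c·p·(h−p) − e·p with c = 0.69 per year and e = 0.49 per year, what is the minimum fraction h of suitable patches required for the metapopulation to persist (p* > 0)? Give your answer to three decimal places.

p* = h − e/c is positive only when h > e/c.
h_min = e/c = 0.49/0.69 = 0.7101.

0.710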